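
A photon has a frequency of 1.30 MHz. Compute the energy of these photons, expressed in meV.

Take h = 6.62607015·10^-34 J·s, 1 eV = 1.602176634·10^-19 J.
First convert: f = 1.30 MHz = 1.30·10^6 Hz.
Apply E = hf: E = 8.614·10^-28 J.
Converting to meV: E = 5.376·10^-6 meV ≈ 5.38·10^-6 meV.

5.38·10^-6 meV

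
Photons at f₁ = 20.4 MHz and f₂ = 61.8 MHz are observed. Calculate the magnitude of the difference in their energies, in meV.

1.71e-4 meV

Using E = hf: E₁ = 1.352e-26 J, E₂ = 4.095e-26 J.
|ΔE| = |1.352e-26 − 4.095e-26| = 2.74e-26 J = 1.71e-4 meV.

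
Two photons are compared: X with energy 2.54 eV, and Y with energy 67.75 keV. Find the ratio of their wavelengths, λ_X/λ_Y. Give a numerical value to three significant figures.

2.67e4

λ_X = 4.881e-7 m (from energy = 2.54 eV, via λ = hc/E).
λ_Y = 1.830e-11 m (from energy = 67.75 keV, via λ = hc/E).
Ratio = 4.881e-7 / 1.830e-11 = 2.67e4.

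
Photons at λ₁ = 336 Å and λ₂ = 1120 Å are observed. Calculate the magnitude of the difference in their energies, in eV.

25.8 eV

Using E = hc/λ: E₁ = 5.912 × 10^-18 J, E₂ = 1.774 × 10^-18 J.
|ΔE| = |5.912 × 10^-18 − 1.774 × 10^-18| = 4.14 × 10^-18 J = 25.8 eV.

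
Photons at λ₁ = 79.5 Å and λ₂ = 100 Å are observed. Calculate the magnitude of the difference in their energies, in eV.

32.0 eV

Using E = hc/λ: E₁ = 2.499e-17 J, E₂ = 1.986e-17 J.
|ΔE| = |2.499e-17 − 1.986e-17| = 5.12e-18 J = 32.0 eV.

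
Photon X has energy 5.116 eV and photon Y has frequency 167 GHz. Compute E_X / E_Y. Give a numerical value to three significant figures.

7410

E_X = 8.197 × 10^-19 J (from energy = 5.116 eV, via E given directly).
E_Y = 1.107 × 10^-22 J (from frequency = 167 GHz, via E = hf).
Ratio = 8.197 × 10^-19 / 1.107 × 10^-22 = 7410.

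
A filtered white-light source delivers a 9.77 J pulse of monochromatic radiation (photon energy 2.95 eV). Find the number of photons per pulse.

Per-photon energy: E = 4.726 × 10^-19 J (from energy = 2.95 eV).
N = E_total / E_photon = 9.77 J / 4.726 × 10^-19 J = 2.07 × 10^19.

2.07 × 10^19 photons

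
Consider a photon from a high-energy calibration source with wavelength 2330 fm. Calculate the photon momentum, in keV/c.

Convert to SI: λ = 2330 fm = 2.33·10^-12 m.
The photon relation is p = h/λ, giving p = 2.844·10^-22 kg·m/s.
Converting to keV/c: p = 532.1 keV/c ≈ 532 keV/c.

532 keV/c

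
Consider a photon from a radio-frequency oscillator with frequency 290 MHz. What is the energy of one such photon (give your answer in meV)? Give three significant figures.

1.20e-3 meV

(h = 6.62607015e-34 J·s, 1 eV = 1.602176634e-19 J.)
First convert: f = 290 MHz = 2.90e8 Hz.
For a photon E = hf, so E = 1.922e-25 J.
Converting to meV: E = 0.001199 meV ≈ 1.20e-3 meV.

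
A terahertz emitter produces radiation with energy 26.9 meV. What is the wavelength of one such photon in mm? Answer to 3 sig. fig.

0.0461 mm

(h = 6.62607015·10^-34 J·s, c = 2.99792458·10^8 m/s, 1 eV = 1.602176634·10^-19 J.)
First convert: E = 26.9 meV = 4.3099·10^-21 J.
Since λ = hc/E for a photon, λ = 4.609·10^-5 m.
Converting to mm: λ = 0.04609 mm ≈ 0.0461 mm.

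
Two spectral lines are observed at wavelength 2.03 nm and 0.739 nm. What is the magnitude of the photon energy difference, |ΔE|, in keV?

1.07 keV

Using E = hc/λ: E₁ = 9.785e-17 J, E₂ = 2.688e-16 J.
|ΔE| = |9.785e-17 − 2.688e-16| = 1.71e-16 J = 1.07 keV.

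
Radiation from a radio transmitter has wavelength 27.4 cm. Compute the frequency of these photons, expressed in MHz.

1090 MHz

(c = 2.99792458 × 10^8 m/s.)
In SI units: λ = 27.4 cm = 0.274 m.
For a photon f = c/λ, so f = 1.094 × 10^9 Hz.
Converting to MHz: f = 1094 MHz ≈ 1090 MHz.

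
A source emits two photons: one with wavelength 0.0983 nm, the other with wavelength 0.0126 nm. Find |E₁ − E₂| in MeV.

Using E = hc/λ: E₁ = 2.021e-15 J, E₂ = 1.577e-14 J.
|ΔE| = |2.021e-15 − 1.577e-14| = 1.37e-14 J = 0.0858 MeV.

0.0858 MeV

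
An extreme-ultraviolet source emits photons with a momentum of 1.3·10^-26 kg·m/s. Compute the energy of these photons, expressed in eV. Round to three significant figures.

24.3 eV

Apply E = pc: E = 3.897·10^-18 J.
Converting to eV: E = 24.33 eV ≈ 24.3 eV.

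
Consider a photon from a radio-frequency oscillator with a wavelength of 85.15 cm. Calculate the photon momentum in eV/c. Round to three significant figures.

1.46 × 10^-6 eV/c

(h = 6.62607015 × 10^-34 J·s, c = 2.99792458 × 10^8 m/s, 1 eV = 1.602176634 × 10^-19 J.)
First convert: λ = 85.15 cm = 0.8515 m.
For a photon p = h/λ, so p = 7.782 × 10^-34 kg·m/s.
Converting to eV/c: p = 1.456 × 10^-6 eV/c ≈ 1.46 × 10^-6 eV/c.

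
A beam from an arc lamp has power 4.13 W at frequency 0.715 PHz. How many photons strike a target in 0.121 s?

1.05e18 photons

Total energy: E_total = P·t = 4.13 × 0.121 = 0.4997 J.
Per-photon energy: E = 4.738e-19 J.
N = E_total / E_photon = 1.05e18.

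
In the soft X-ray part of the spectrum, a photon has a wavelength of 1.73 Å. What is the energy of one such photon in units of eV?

7170 eV

In SI units: λ = 1.73 Å = 1.73e-10 m.
The photon relation is E = hc/λ, giving E = 1.148e-15 J.
Converting to eV: E = 7167 eV ≈ 7170 eV.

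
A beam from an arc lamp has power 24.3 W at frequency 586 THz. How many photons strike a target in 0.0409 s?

2.56·10^18 photons

Total energy: E_total = P·t = 24.3 × 0.0409 = 0.9939 J.
Per-photon energy: E = 3.883·10^-19 J.
N = E_total / E_photon = 2.56·10^18.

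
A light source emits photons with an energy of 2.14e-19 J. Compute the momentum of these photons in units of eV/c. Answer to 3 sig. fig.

The photon relation is p = E/c, giving p = 7.138e-28 kg·m/s.
Converting to eV/c: p = 1.336 eV/c ≈ 1.34 eV/c.

1.34 eV/c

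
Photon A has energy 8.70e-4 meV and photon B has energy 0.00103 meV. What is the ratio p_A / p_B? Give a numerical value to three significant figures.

p_A = 4.650e-34 kg·m/s (from energy = 8.70e-4 meV, via p = E/c).
p_B = 5.505e-34 kg·m/s (from energy = 0.00103 meV, via p = E/c).
Ratio = 4.650e-34 / 5.505e-34 = 0.845.

0.845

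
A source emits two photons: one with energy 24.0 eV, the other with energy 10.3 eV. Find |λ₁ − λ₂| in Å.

687 Å

Using λ = hc/E: λ₁ = 5.166·10^-8 m, λ₂ = 1.204·10^-7 m.
|Δλ| = |5.166·10^-8 − 1.204·10^-7| = 6.87·10^-8 m = 687 Å.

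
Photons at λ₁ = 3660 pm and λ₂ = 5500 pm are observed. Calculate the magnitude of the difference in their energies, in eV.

Using E = hc/λ: E₁ = 5.427·10^-17 J, E₂ = 3.612·10^-17 J.
|ΔE| = |5.427·10^-17 − 3.612·10^-17| = 1.82·10^-17 J = 113 eV.

113 eV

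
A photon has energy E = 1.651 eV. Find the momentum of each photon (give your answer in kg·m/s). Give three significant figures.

Use c = 2.99792458 × 10^8 m/s, 1 eV = 1.602176634 × 10^-19 J.
First convert: E = 1.651 eV = 2.6452 × 10^-19 J.
For a photon p = E/c, so p = 8.823 × 10^-28 kg·m/s.
So p ≈ 8.82 × 10^-28 kg·m/s.

8.82 × 10^-28 kg·m/s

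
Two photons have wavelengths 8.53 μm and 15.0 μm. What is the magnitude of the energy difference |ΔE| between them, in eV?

Using E = hc/λ: E₁ = 2.329 × 10^-20 J, E₂ = 1.324 × 10^-20 J.
|ΔE| = |2.329 × 10^-20 − 1.324 × 10^-20| = 1.00 × 10^-20 J = 0.0627 eV.

0.0627 eV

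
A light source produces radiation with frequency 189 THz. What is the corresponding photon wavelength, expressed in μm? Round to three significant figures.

Take c = 2.99792458e8 m/s.
In SI units: f = 189 THz = 1.89e14 Hz.
Apply λ = c/f: λ = 1.586e-6 m.
Converting to μm: λ = 1.586 μm ≈ 1.59 μm.

1.59 μm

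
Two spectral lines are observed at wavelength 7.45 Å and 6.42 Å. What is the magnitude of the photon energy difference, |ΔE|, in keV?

0.267 keV

Using E = hc/λ: E₁ = 2.666e-16 J, E₂ = 3.094e-16 J.
|ΔE| = |2.666e-16 − 3.094e-16| = 4.28e-17 J = 0.267 keV.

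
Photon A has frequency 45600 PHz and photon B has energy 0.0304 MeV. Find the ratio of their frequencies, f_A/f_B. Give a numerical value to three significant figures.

f_A = 4.560e19 Hz (from frequency = 45600 PHz, via f given directly).
f_B = 7.351e18 Hz (from energy = 0.0304 MeV, via f = E/h).
Ratio = 4.560e19 / 7.351e18 = 6.20.

6.20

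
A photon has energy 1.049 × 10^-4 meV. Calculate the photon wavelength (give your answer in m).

11.8 m

Convert to SI: E = 1.049 × 10^-4 meV = 1.6807 × 10^-26 J.
The photon relation is λ = hc/E, giving λ = 11.82 m.
So λ ≈ 11.8 m.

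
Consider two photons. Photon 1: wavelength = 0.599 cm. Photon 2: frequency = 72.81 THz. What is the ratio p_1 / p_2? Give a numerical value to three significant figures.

p_1 = 1.106 × 10^-31 kg·m/s (from wavelength = 0.599 cm, via p = h/λ).
p_2 = 1.609 × 10^-28 kg·m/s (from frequency = 72.81 THz, via p = hf/c).
Ratio = 1.106 × 10^-31 / 1.609 × 10^-28 = 6.87 × 10^-4.

6.87 × 10^-4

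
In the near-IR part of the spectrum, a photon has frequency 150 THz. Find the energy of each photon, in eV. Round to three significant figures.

0.620 eV

Convert to SI: f = 150 THz = 1.5e14 Hz.
Apply E = hf: E = 9.939e-20 J.
Converting to eV: E = 0.6204 eV ≈ 0.620 eV.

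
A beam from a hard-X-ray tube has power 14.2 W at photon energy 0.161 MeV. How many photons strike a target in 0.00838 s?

Total energy: E_total = P·t = 14.2 × 0.00838 = 0.1190 J.
Per-photon energy: E = 2.580·10^-14 J.
N = E_total / E_photon = 4.61·10^12.

4.61·10^12 photons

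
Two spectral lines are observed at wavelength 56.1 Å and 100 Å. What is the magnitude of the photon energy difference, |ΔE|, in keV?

0.0970 keV

Using E = hc/λ: E₁ = 3.541 × 10^-17 J, E₂ = 1.986 × 10^-17 J.
|ΔE| = |3.541 × 10^-17 − 1.986 × 10^-17| = 1.55 × 10^-17 J = 0.0970 keV.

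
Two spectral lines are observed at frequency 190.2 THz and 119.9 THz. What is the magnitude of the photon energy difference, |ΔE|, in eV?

Using E = hf: E₁ = 1.2603e-19 J, E₂ = 7.9447e-20 J.
|ΔE| = |1.2603e-19 − 7.9447e-20| = 4.66e-20 J = 0.291 eV.

0.291 eV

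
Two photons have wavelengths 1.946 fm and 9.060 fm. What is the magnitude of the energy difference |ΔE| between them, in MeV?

Using E = hc/λ: E₁ = 1.0208 × 10^-10 J, E₂ = 2.1925 × 10^-11 J.
|ΔE| = |1.0208 × 10^-10 − 2.1925 × 10^-11| = 8.02 × 10^-11 J = 500 MeV.

500 MeV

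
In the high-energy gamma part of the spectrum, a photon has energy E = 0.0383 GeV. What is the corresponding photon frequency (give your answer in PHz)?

In SI units: E = 0.0383 GeV = 6.1363 × 10^-12 J.
The photon relation is f = E/h, giving f = 9.261 × 10^21 Hz.
Converting to PHz: f = 9.261 × 10^6 PHz ≈ 9.26 × 10^6 PHz.

9.26 × 10^6 PHz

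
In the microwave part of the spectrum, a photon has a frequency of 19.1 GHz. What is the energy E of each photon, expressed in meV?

First convert: f = 19.1 GHz = 1.91e10 Hz.
The photon relation is E = hf, giving E = 1.266e-23 J.
Converting to meV: E = 0.07899 meV ≈ 0.0790 meV.

0.0790 meV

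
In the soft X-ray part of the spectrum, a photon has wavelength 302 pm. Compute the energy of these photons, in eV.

4110 eV

In SI units: λ = 302 pm = 3.02·10^-10 m.
Apply E = hc/λ: E = 6.578·10^-16 J.
Converting to eV: E = 4105 eV ≈ 4110 eV.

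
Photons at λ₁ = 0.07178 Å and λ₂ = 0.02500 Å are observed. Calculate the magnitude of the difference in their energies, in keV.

323 keV

Using E = hc/λ: E₁ = 2.7674 × 10^-14 J, E₂ = 7.9458 × 10^-14 J.
|ΔE| = |2.7674 × 10^-14 − 7.9458 × 10^-14| = 5.18 × 10^-14 J = 323 keV.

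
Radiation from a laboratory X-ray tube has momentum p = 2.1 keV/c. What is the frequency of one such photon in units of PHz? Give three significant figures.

508 PHz

Take h = 6.62607015e-34 J·s, c = 2.99792458e8 m/s, 1 eV = 1.602176634e-19 J.
First convert: p = 2.1 keV/c = 1.1223e-24 kg·m/s.
The photon relation is f = pc/h, giving f = 5.078e17 Hz.
Converting to PHz: f = 507.8 PHz ≈ 508 PHz.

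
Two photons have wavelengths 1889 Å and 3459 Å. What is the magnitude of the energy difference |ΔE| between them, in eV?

2.98 eV

Using E = hc/λ: E₁ = 1.0516e-18 J, E₂ = 5.7428e-19 J.
|ΔE| = |1.0516e-18 − 5.7428e-19| = 4.77e-19 J = 2.98 eV.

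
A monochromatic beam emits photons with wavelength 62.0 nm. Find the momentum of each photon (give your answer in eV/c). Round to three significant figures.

20.0 eV/c

First convert: λ = 62.0 nm = 6.20e-8 m.
The photon relation is p = h/λ, giving p = 1.069e-26 kg·m/s.
Converting to eV/c: p = 20.00 eV/c ≈ 20.0 eV/c.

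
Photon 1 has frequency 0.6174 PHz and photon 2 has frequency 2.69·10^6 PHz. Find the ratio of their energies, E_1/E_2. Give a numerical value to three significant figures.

E_1 = 4.091·10^-19 J (from frequency = 0.6174 PHz, via E = hf).
E_2 = 1.782·10^-12 J (from frequency = 2.69·10^6 PHz, via E = hf).
Ratio = 4.091·10^-19 / 1.782·10^-12 = 2.30·10^-7.

2.30·10^-7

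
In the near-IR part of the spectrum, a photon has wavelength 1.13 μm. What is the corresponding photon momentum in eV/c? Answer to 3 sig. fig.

1.10 eV/c

Take h = 6.62607015e-34 J·s, c = 2.99792458e8 m/s, 1 eV = 1.602176634e-19 J.
First convert: λ = 1.13 μm = 1.13e-6 m.
Apply p = h/λ: p = 5.864e-28 kg·m/s.
Converting to eV/c: p = 1.097 eV/c ≈ 1.10 eV/c.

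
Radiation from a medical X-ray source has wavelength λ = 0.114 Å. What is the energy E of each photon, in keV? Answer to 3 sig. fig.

First convert: λ = 0.114 Å = 1.14·10^-11 m.
The photon relation is E = hc/λ, giving E = 1.742·10^-14 J.
Converting to keV: E = 108.8 keV ≈ 109 keV.

109 keV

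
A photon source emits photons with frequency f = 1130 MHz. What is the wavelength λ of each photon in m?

(c = 2.99792458·10^8 m/s.)
In SI units: f = 1130 MHz = 1.13·10^9 Hz.
For a photon λ = c/f, so λ = 0.2653 m.
So λ ≈ 0.265 m.

0.265 m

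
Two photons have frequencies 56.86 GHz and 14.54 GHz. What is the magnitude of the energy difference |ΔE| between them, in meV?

Using E = hf: E₁ = 3.7676 × 10^-23 J, E₂ = 9.6343 × 10^-24 J.
|ΔE| = |3.7676 × 10^-23 − 9.6343 × 10^-24| = 2.80 × 10^-23 J = 0.175 meV.

0.175 meV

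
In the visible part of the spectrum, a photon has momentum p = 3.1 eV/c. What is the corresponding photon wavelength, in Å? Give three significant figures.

4000 Å

First convert: p = 3.1 eV/c = 1.6567 × 10^-27 kg·m/s.
For a photon λ = h/p, so λ = 3.999 × 10^-7 m.
Converting to Å: λ = 3999 Å ≈ 4000 Å.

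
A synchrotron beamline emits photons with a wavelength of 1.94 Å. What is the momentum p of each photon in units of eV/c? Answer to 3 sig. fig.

Take h = 6.62607015e-34 J·s, c = 2.99792458e8 m/s, 1 eV = 1.602176634e-19 J.
In SI units: λ = 1.94 Å = 1.94e-10 m.
The photon relation is p = h/λ, giving p = 3.416e-24 kg·m/s.
Converting to eV/c: p = 6391 eV/c ≈ 6390 eV/c.

6390 eV/c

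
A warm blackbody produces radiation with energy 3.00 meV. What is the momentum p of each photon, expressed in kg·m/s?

1.60e-30 kg·m/s

Take c = 2.99792458e8 m/s, 1 eV = 1.602176634e-19 J.
First convert: E = 3.00 meV = 4.8065e-22 J.
Since p = E/c for a photon, p = 1.603e-30 kg·m/s.
So p ≈ 1.60e-30 kg·m/s.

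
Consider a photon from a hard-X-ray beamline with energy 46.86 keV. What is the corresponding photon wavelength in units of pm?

(h = 6.62607015 × 10^-34 J·s, c = 2.99792458 × 10^8 m/s, 1 eV = 1.602176634 × 10^-19 J.)
In SI units: E = 46.86 keV = 7.5078 × 10^-15 J.
Apply λ = hc/E: λ = 2.646 × 10^-11 m.
Converting to pm: λ = 26.46 pm ≈ 26.5 pm.

26.5 pm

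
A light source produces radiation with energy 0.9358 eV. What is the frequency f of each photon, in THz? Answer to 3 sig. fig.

First convert: E = 0.9358 eV = 1.4993·10^-19 J.
Since f = E/h for a photon, f = 2.263·10^14 Hz.
Converting to THz: f = 226.3 THz ≈ 226 THz.

226 THz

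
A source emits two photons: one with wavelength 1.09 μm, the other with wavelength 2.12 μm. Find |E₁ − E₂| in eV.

Using E = hc/λ: E₁ = 1.822 × 10^-19 J, E₂ = 9.370 × 10^-20 J.
|ΔE| = |1.822 × 10^-19 − 9.370 × 10^-20| = 8.85 × 10^-20 J = 0.553 eV.

0.553 eV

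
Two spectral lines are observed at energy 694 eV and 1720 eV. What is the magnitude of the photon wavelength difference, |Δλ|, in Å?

10.7 Å

Using λ = hc/E: λ₁ = 1.787e-9 m, λ₂ = 7.208e-10 m.
|Δλ| = |1.787e-9 − 7.208e-10| = 1.07e-9 m = 10.7 Å.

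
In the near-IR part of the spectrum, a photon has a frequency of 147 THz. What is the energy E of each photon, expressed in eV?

0.608 eV

Take h = 6.62607015e-34 J·s, 1 eV = 1.602176634e-19 J.
Convert to SI: f = 147 THz = 1.47e14 Hz.
Apply E = hf: E = 9.740e-20 J.
Converting to eV: E = 0.6079 eV ≈ 0.608 eV.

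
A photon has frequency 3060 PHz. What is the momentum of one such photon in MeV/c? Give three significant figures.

First convert: f = 3060 PHz = 3.06e18 Hz.
Apply p = hf/c: p = 6.763e-24 kg·m/s.
Converting to MeV/c: p = 0.01266 MeV/c ≈ 0.0127 MeV/c.

0.0127 MeV/c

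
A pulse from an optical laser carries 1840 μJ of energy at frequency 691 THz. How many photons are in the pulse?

4.02·10^15 photons

Per-photon energy: E = 4.579·10^-19 J (from frequency = 691 THz).
N = E_total / E_photon = 0.00184 J / 4.579·10^-19 J = 4.02·10^15.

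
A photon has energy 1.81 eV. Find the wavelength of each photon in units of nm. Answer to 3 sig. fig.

(h = 6.62607015e-34 J·s, c = 2.99792458e8 m/s, 1 eV = 1.602176634e-19 J.)
Convert to SI: E = 1.81 eV = 2.8999e-19 J.
For a photon λ = hc/E, so λ = 6.850e-7 m.
Converting to nm: λ = 685.0 nm ≈ 685 nm.

685 nm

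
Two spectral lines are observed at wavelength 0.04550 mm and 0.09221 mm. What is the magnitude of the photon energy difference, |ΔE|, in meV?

Using E = hc/λ: E₁ = 4.3658·10^-21 J, E₂ = 2.1543·10^-21 J.
|ΔE| = |4.3658·10^-21 − 2.1543·10^-21| = 2.21·10^-21 J = 13.8 meV.

13.8 meV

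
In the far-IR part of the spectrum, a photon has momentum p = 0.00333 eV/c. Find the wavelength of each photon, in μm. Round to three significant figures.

372 μm

(h = 6.62607015e-34 J·s, c = 2.99792458e8 m/s, 1 eV = 1.602176634e-19 J.)
Convert to SI: p = 0.00333 eV/c = 1.7796e-30 kg·m/s.
Since λ = h/p for a photon, λ = 3.723e-4 m.
Converting to μm: λ = 372.3 μm ≈ 372 μm.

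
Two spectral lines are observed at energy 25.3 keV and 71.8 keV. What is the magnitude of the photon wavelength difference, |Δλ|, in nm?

0.0317 nm

Using λ = hc/E: λ₁ = 4.901 × 10^-11 m, λ₂ = 1.727 × 10^-11 m.
|Δλ| = |4.901 × 10^-11 − 1.727 × 10^-11| = 3.17 × 10^-11 m = 0.0317 nm.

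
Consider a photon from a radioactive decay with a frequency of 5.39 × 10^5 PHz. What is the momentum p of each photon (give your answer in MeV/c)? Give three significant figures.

Take h = 6.62607015 × 10^-34 J·s, c = 2.99792458 × 10^8 m/s, 1 eV = 1.602176634 × 10^-19 J.
Convert to SI: f = 5.39 × 10^5 PHz = 5.39 × 10^20 Hz.
Apply p = hf/c: p = 1.191 × 10^-21 kg·m/s.
Converting to MeV/c: p = 2.229 MeV/c ≈ 2.23 MeV/c.

2.23 MeV/c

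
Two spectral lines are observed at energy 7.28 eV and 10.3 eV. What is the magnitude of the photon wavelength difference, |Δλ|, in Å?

Using λ = hc/E: λ₁ = 1.703 × 10^-7 m, λ₂ = 1.204 × 10^-7 m.
|Δλ| = |1.703 × 10^-7 − 1.204 × 10^-7| = 4.99 × 10^-8 m = 499 Å.

499 Å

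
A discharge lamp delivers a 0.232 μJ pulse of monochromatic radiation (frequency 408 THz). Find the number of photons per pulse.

Per-photon energy: E = 2.703e-19 J (from frequency = 408 THz).
N = E_total / E_photon = 2.32e-7 J / 2.703e-19 J = 8.58e11.

8.58e11 photons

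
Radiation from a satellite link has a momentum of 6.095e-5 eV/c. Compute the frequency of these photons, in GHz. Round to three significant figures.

First convert: p = 6.095e-5 eV/c = 3.2573e-32 kg·m/s.
For a photon f = pc/h, so f = 1.474e10 Hz.
Converting to GHz: f = 14.74 GHz ≈ 14.7 GHz.

14.7 GHz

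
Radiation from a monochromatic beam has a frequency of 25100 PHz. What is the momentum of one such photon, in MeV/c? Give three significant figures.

(h = 6.62607015 × 10^-34 J·s, c = 2.99792458 × 10^8 m/s, 1 eV = 1.602176634 × 10^-19 J.)
First convert: f = 25100 PHz = 2.51 × 10^19 Hz.
The photon relation is p = hf/c, giving p = 5.548 × 10^-23 kg·m/s.
Converting to MeV/c: p = 0.1038 MeV/c ≈ 0.104 MeV/c.

0.104 MeV/c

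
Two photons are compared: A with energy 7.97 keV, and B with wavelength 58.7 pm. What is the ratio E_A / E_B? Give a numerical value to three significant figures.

E_A = 1.277e-15 J (from energy = 7.97 keV, via E given directly).
E_B = 3.384e-15 J (from wavelength = 58.7 pm, via E = hc/λ).
Ratio = 1.277e-15 / 3.384e-15 = 0.377.

0.377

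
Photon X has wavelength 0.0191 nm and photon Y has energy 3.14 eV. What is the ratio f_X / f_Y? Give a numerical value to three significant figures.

f_X = 1.570e19 Hz (from wavelength = 0.0191 nm, via f = c/λ).
f_Y = 7.592e14 Hz (from energy = 3.14 eV, via f = E/h).
Ratio = 1.570e19 / 7.592e14 = 2.07e4.

2.07e4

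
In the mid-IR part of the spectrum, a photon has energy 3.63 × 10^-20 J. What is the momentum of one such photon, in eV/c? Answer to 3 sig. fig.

Apply p = E/c: p = 1.211 × 10^-28 kg·m/s.
Converting to eV/c: p = 0.2266 eV/c ≈ 0.227 eV/c.

0.227 eV/c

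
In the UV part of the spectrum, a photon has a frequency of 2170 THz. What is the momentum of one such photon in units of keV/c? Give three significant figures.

8.97 × 10^-3 keV/c

First convert: f = 2170 THz = 2.17 × 10^15 Hz.
Since p = hf/c for a photon, p = 4.796 × 10^-27 kg·m/s.
Converting to keV/c: p = 0.008974 keV/c ≈ 8.97 × 10^-3 keV/c.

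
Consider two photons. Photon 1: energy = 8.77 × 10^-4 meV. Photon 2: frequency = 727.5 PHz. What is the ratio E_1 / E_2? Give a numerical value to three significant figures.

E_1 = 1.405 × 10^-25 J (from energy = 8.77 × 10^-4 meV, via E given directly).
E_2 = 4.820 × 10^-16 J (from frequency = 727.5 PHz, via E = hf).
Ratio = 1.405 × 10^-25 / 4.820 × 10^-16 = 2.91 × 10^-10.

2.91 × 10^-10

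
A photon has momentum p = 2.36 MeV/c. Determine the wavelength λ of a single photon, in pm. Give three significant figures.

(h = 6.62607015·10^-34 J·s, c = 2.99792458·10^8 m/s, 1 eV = 1.602176634·10^-19 J.)
Convert to SI: p = 2.36 MeV/c = 1.2613·10^-21 kg·m/s.
For a photon λ = h/p, so λ = 5.254·10^-13 m.
Converting to pm: λ = 0.5254 pm ≈ 0.525 pm.

0.525 pm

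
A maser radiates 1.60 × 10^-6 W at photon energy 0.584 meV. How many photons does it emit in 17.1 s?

2.92 × 10^17 photons

Total energy: E_total = P·t = 1.60 × 10^-6 × 17.1 = 2.736 × 10^-5 J.
Per-photon energy: E = 9.357 × 10^-23 J.
N = E_total / E_photon = 2.92 × 10^17.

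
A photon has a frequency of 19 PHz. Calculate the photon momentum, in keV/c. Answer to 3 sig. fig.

In SI units: f = 19 PHz = 1.9 × 10^16 Hz.
Apply p = hf/c: p = 4.199 × 10^-26 kg·m/s.
Converting to keV/c: p = 0.07858 keV/c ≈ 0.0786 keV/c.

0.0786 keV/c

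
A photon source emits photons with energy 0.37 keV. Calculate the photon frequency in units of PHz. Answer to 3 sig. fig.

(h = 6.62607015e-34 J·s, 1 eV = 1.602176634e-19 J.)
In SI units: E = 0.37 keV = 5.9281e-17 J.
For a photon f = E/h, so f = 8.947e16 Hz.
Converting to PHz: f = 89.47 PHz ≈ 89.5 PHz.

89.5 PHz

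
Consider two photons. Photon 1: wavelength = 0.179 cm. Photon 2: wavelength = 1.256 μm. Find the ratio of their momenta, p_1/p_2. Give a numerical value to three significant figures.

p_1 = 3.702 × 10^-31 kg·m/s (from wavelength = 0.179 cm, via p = h/λ).
p_2 = 5.276 × 10^-28 kg·m/s (from wavelength = 1.256 μm, via p = h/λ).
Ratio = 3.702 × 10^-31 / 5.276 × 10^-28 = 7.02 × 10^-4.

7.02 × 10^-4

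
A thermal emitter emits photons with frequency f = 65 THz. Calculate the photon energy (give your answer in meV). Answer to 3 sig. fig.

269 meV

In SI units: f = 65 THz = 6.5 × 10^13 Hz.
For a photon E = hf, so E = 4.307 × 10^-20 J.
Converting to meV: E = 268.8 meV ≈ 269 meV.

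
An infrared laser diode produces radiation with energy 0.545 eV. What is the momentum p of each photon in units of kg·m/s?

2.91 × 10^-28 kg·m/s

In SI units: E = 0.545 eV = 8.7319 × 10^-20 J.
Since p = E/c for a photon, p = 2.913 × 10^-28 kg·m/s.
So p ≈ 2.91 × 10^-28 kg·m/s.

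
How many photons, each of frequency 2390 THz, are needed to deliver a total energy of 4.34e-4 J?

2.74e14 photons

Per-photon energy: E = 1.584e-18 J (from frequency = 2390 THz).
N = E_total / E_photon = 4.34e-4 J / 1.584e-18 J = 2.74e14.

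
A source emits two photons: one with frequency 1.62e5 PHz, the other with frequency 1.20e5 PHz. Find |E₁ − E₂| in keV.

Using E = hf: E₁ = 1.073e-13 J, E₂ = 7.951e-14 J.
|ΔE| = |1.073e-13 − 7.951e-14| = 2.78e-14 J = 174 keV.

174 keV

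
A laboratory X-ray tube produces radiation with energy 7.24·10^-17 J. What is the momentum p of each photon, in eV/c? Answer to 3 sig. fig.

452 eV/c

Apply p = E/c: p = 2.415·10^-25 kg·m/s.
Converting to eV/c: p = 451.9 eV/c ≈ 452 eV/c.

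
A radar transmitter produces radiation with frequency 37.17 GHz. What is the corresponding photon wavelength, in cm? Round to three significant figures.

0.807 cm

Take c = 2.99792458e8 m/s.
First convert: f = 37.17 GHz = 3.717e10 Hz.
Since λ = c/f for a photon, λ = 0.008065 m.
Converting to cm: λ = 0.8065 cm ≈ 0.807 cm.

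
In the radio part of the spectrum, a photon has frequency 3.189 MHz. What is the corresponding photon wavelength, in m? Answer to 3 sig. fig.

94.0 m

In SI units: f = 3.189 MHz = 3.189e6 Hz.
Apply λ = c/f: λ = 94.01 m.
So λ ≈ 94.0 m.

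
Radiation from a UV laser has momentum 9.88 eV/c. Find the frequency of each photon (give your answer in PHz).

2.39 PHz

Take h = 6.62607015e-34 J·s, c = 2.99792458e8 m/s, 1 eV = 1.602176634e-19 J.
First convert: p = 9.88 eV/c = 5.2802e-27 kg·m/s.
Apply f = pc/h: f = 2.389e15 Hz.
Converting to PHz: f = 2.389 PHz ≈ 2.39 PHz.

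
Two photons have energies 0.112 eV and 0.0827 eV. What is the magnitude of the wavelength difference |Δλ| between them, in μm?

Using λ = hc/E: λ₁ = 1.107 × 10^-5 m, λ₂ = 1.499 × 10^-5 m.
|Δλ| = |1.107 × 10^-5 − 1.499 × 10^-5| = 3.92 × 10^-6 m = 3.92 μm.

3.92 μm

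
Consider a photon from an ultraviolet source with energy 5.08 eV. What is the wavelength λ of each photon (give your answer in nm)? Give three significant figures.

First convert: E = 5.08 eV = 8.1391e-19 J.
Apply λ = hc/E: λ = 2.441e-7 m.
Converting to nm: λ = 244.1 nm ≈ 244 nm.

244 nm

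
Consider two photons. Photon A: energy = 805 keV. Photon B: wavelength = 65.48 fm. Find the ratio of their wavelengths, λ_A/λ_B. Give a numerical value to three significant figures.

λ_A = 1.540e-12 m (from energy = 805 keV, via λ = hc/E).
λ_B = 6.548e-14 m (from wavelength = 65.48 fm, via λ given directly).
Ratio = 1.540e-12 / 6.548e-14 = 23.5.

23.5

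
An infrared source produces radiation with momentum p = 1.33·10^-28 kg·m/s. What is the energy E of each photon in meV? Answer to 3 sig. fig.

249 meV

Use c = 2.99792458·10^8 m/s, 1 eV = 1.602176634·10^-19 J.
The photon relation is E = pc, giving E = 3.987·10^-20 J.
Converting to meV: E = 248.9 meV ≈ 249 meV.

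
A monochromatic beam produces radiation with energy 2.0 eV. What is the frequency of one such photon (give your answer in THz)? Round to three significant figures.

484 THz

In SI units: E = 2.0 eV = 3.2044 × 10^-19 J.
The photon relation is f = E/h, giving f = 4.836 × 10^14 Hz.
Converting to THz: f = 483.6 THz ≈ 484 THz.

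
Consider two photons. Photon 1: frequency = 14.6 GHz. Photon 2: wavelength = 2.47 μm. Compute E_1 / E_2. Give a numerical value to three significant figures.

E_1 = 9.674e-24 J (from frequency = 14.6 GHz, via E = hf).
E_2 = 8.042e-20 J (from wavelength = 2.47 μm, via E = hc/λ).
Ratio = 9.674e-24 / 8.042e-20 = 1.20e-4.

1.20e-4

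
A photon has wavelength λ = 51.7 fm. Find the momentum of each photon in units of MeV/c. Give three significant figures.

Convert to SI: λ = 51.7 fm = 5.17e-14 m.
Since p = h/λ for a photon, p = 1.282e-20 kg·m/s.
Converting to MeV/c: p = 23.98 MeV/c ≈ 24.0 MeV/c.

24.0 MeV/c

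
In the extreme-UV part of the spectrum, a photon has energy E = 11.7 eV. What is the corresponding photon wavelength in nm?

(h = 6.62607015 × 10^-34 J·s, c = 2.99792458 × 10^8 m/s, 1 eV = 1.602176634 × 10^-19 J.)
In SI units: E = 11.7 eV = 1.8745 × 10^-18 J.
Apply λ = hc/E: λ = 1.060 × 10^-7 m.
Converting to nm: λ = 106.0 nm ≈ 106 nm.

106 nm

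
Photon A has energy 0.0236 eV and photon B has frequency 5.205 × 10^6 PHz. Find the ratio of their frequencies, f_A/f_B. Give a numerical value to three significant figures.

f_A = 5.706 × 10^12 Hz (from energy = 0.0236 eV, via f = E/h).
f_B = 5.205 × 10^21 Hz (from frequency = 5.205 × 10^6 PHz, via f given directly).
Ratio = 5.706 × 10^12 / 5.205 × 10^21 = 1.10 × 10^-9.

1.10 × 10^-9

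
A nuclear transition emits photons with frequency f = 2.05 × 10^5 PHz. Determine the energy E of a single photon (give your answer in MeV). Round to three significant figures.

0.848 MeV

Take h = 6.62607015 × 10^-34 J·s, 1 eV = 1.602176634 × 10^-19 J.
First convert: f = 2.05 × 10^5 PHz = 2.05 × 10^20 Hz.
Since E = hf for a photon, E = 1.358 × 10^-13 J.
Converting to MeV: E = 0.8478 MeV ≈ 0.848 MeV.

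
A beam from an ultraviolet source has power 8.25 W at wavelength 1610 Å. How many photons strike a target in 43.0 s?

2.88 × 10^20 photons

Total energy: E_total = P·t = 8.25 × 43.0 = 354.8 J.
Per-photon energy: E = 1.234 × 10^-18 J.
N = E_total / E_photon = 2.88 × 10^20.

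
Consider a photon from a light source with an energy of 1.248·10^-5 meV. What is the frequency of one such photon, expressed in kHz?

In SI units: E = 1.248·10^-5 meV = 1.9995·10^-27 J.
The photon relation is f = E/h, giving f = 3.018·10^6 Hz.
Converting to kHz: f = 3018 kHz ≈ 3020 kHz.

3020 kHz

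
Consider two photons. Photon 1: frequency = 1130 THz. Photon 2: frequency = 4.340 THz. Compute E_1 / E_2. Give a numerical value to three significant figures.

E_1 = 7.487e-19 J (from frequency = 1130 THz, via E = hf).
E_2 = 2.876e-21 J (from frequency = 4.340 THz, via E = hf).
Ratio = 7.487e-19 / 2.876e-21 = 260.

260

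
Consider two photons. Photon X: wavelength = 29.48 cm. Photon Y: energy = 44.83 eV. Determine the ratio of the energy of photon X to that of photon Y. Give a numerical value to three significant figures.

E_X = 6.738·10^-25 J (from wavelength = 29.48 cm, via E = hc/λ).
E_Y = 7.183·10^-18 J (from energy = 44.83 eV, via E given directly).
Ratio = 6.738·10^-25 / 7.183·10^-18 = 9.38·10^-8.

9.38·10^-8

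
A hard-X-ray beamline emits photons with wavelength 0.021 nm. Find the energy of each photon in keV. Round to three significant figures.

(h = 6.62607015e-34 J·s, c = 2.99792458e8 m/s, 1 eV = 1.602176634e-19 J.)
In SI units: λ = 0.021 nm = 2.1e-11 m.
Since E = hc/λ for a photon, E = 9.459e-15 J.
Converting to keV: E = 59.04 keV ≈ 59.0 keV.

59.0 keV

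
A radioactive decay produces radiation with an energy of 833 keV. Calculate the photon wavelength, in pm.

1.49 pm

Convert to SI: E = 833 keV = 1.3346 × 10^-13 J.
For a photon λ = hc/E, so λ = 1.488 × 10^-12 m.
Converting to pm: λ = 1.488 pm ≈ 1.49 pm.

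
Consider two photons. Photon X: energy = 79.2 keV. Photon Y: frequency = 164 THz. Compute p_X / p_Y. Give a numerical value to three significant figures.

p_X = 4.233e-23 kg·m/s (from energy = 79.2 keV, via p = E/c).
p_Y = 3.625e-28 kg·m/s (from frequency = 164 THz, via p = hf/c).
Ratio = 4.233e-23 / 3.625e-28 = 1.17e5.

1.17e5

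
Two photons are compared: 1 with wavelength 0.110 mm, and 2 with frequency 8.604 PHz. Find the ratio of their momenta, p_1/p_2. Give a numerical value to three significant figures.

p_1 = 6.024e-30 kg·m/s (from wavelength = 0.110 mm, via p = h/λ).
p_2 = 1.902e-26 kg·m/s (from frequency = 8.604 PHz, via p = hf/c).
Ratio = 6.024e-30 / 1.902e-26 = 3.17e-4.

3.17e-4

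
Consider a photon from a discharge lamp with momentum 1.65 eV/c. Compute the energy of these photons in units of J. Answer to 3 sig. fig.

2.64·10^-19 J

In SI units: p = 1.65 eV/c = 8.8181·10^-28 kg·m/s.
Apply E = pc: E = 2.644·10^-19 J.
So E ≈ 2.64·10^-19 J.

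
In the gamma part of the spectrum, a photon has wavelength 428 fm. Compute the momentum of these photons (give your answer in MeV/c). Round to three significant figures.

2.90 MeV/c

Take h = 6.62607015·10^-34 J·s, c = 2.99792458·10^8 m/s, 1 eV = 1.602176634·10^-19 J.
In SI units: λ = 428 fm = 4.28·10^-13 m.
For a photon p = h/λ, so p = 1.548·10^-21 kg·m/s.
Converting to MeV/c: p = 2.897 MeV/c ≈ 2.90 MeV/c.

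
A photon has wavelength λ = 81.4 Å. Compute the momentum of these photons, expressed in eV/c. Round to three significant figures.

In SI units: λ = 81.4 Å = 8.14·10^-9 m.
For a photon p = h/λ, so p = 8.140·10^-26 kg·m/s.
Converting to eV/c: p = 152.3 eV/c ≈ 152 eV/c.

152 eV/c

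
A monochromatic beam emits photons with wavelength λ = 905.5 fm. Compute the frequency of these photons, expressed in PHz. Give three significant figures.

3.31·10^5 PHz

Take c = 2.99792458·10^8 m/s.
In SI units: λ = 905.5 fm = 9.055·10^-13 m.
The photon relation is f = c/λ, giving f = 3.311·10^20 Hz.
Converting to PHz: f = 331100 PHz ≈ 3.31·10^5 PHz.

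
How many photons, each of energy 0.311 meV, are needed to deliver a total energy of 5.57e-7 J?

Per-photon energy: E = 4.983e-23 J (from energy = 0.311 meV).
N = E_total / E_photon = 5.57e-7 J / 4.983e-23 J = 1.12e16.

1.12e16 photons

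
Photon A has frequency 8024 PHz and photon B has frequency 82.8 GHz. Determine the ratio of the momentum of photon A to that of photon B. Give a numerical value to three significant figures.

9.69 × 10^7

p_A = 1.773 × 10^-23 kg·m/s (from frequency = 8024 PHz, via p = hf/c).
p_B = 1.830 × 10^-31 kg·m/s (from frequency = 82.8 GHz, via p = hf/c).
Ratio = 1.773 × 10^-23 / 1.830 × 10^-31 = 9.69 × 10^7.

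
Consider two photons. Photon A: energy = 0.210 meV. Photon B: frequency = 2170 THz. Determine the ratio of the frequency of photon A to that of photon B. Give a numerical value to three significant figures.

2.34 × 10^-5

f_A = 5.078 × 10^10 Hz (from energy = 0.210 meV, via f = E/h).
f_B = 2.170 × 10^15 Hz (from frequency = 2170 THz, via f given directly).
Ratio = 5.078 × 10^10 / 2.170 × 10^15 = 2.34 × 10^-5.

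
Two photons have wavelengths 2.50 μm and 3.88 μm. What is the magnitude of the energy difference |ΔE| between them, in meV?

Using E = hc/λ: E₁ = 7.946 × 10^-20 J, E₂ = 5.120 × 10^-20 J.
|ΔE| = |7.946 × 10^-20 − 5.120 × 10^-20| = 2.83 × 10^-20 J = 176 meV.

176 meV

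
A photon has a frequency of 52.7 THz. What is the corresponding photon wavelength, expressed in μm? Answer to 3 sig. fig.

5.69 μm

(c = 2.99792458·10^8 m/s.)
Convert to SI: f = 52.7 THz = 5.27·10^13 Hz.
For a photon λ = c/f, so λ = 5.689·10^-6 m.
Converting to μm: λ = 5.689 μm ≈ 5.69 μm.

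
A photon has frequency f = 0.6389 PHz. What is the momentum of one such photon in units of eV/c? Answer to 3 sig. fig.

2.64 eV/c

First convert: f = 0.6389 PHz = 6.389e14 Hz.
Since p = hf/c for a photon, p = 1.412e-27 kg·m/s.
Converting to eV/c: p = 2.642 eV/c ≈ 2.64 eV/c.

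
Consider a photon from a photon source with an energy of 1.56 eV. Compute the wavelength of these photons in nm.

795 nm

First convert: E = 1.56 eV = 2.4994·10^-19 J.
For a photon λ = hc/E, so λ = 7.948·10^-7 m.
Converting to nm: λ = 794.8 nm ≈ 795 nm.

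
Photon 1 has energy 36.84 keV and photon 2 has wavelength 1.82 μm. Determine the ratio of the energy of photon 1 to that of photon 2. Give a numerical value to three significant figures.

E_1 = 5.902 × 10^-15 J (from energy = 36.84 keV, via E given directly).
E_2 = 1.091 × 10^-19 J (from wavelength = 1.82 μm, via E = hc/λ).
Ratio = 5.902 × 10^-15 / 1.091 × 10^-19 = 5.41 × 10^4.

5.41 × 10^4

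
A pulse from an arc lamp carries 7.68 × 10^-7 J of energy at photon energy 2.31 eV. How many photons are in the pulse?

2.08 × 10^12 photons

Per-photon energy: E = 3.701 × 10^-19 J (from energy = 2.31 eV).
N = E_total / E_photon = 7.68 × 10^-7 J / 3.701 × 10^-19 J = 2.08 × 10^12.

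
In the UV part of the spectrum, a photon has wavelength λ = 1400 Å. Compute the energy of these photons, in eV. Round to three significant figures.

Use h = 6.62607015 × 10^-34 J·s, c = 2.99792458 × 10^8 m/s, 1 eV = 1.602176634 × 10^-19 J.
Convert to SI: λ = 1400 Å = 1.4 × 10^-7 m.
The photon relation is E = hc/λ, giving E = 1.419 × 10^-18 J.
Converting to eV: E = 8.856 eV ≈ 8.86 eV.

8.86 eV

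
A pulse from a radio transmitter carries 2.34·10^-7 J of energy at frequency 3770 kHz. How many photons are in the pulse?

9.37·10^19 photons

Per-photon energy: E = 2.498·10^-27 J (from frequency = 3770 kHz).
N = E_total / E_photon = 2.34·10^-7 J / 2.498·10^-27 J = 9.37·10^19.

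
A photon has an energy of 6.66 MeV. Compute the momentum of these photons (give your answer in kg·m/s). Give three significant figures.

Convert to SI: E = 6.66 MeV = 1.0670e-12 J.
For a photon p = E/c, so p = 3.559e-21 kg·m/s.
So p ≈ 3.56e-21 kg·m/s.

3.56e-21 kg·m/s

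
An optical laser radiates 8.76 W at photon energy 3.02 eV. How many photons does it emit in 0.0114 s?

2.06 × 10^17 photons

Total energy: E_total = P·t = 8.76 × 0.0114 = 0.09986 J.
Per-photon energy: E = 4.839 × 10^-19 J.
N = E_total / E_photon = 2.06 × 10^17.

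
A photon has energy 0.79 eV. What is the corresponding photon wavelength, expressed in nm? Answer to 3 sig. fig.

1570 nm

Take h = 6.62607015 × 10^-34 J·s, c = 2.99792458 × 10^8 m/s, 1 eV = 1.602176634 × 10^-19 J.
In SI units: E = 0.79 eV = 1.2657 × 10^-19 J.
Apply λ = hc/E: λ = 1.569 × 10^-6 m.
Converting to nm: λ = 1569 nm ≈ 1570 nm.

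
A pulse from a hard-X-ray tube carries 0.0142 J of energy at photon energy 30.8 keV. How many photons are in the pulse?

Per-photon energy: E = 4.935e-15 J (from energy = 30.8 keV).
N = E_total / E_photon = 0.0142 J / 4.935e-15 J = 2.88e12.

2.88e12 photons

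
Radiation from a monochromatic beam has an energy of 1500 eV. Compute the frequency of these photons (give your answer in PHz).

363 PHz

Take h = 6.62607015 × 10^-34 J·s, 1 eV = 1.602176634 × 10^-19 J.
First convert: E = 1500 eV = 2.4033 × 10^-16 J.
The photon relation is f = E/h, giving f = 3.627 × 10^17 Hz.
Converting to PHz: f = 362.7 PHz ≈ 363 PHz.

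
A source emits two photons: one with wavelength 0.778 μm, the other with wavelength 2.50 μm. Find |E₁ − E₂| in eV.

1.10 eV

Using E = hc/λ: E₁ = 2.553·10^-19 J, E₂ = 7.946·10^-20 J.
|ΔE| = |2.553·10^-19 − 7.946·10^-20| = 1.76·10^-19 J = 1.10 eV.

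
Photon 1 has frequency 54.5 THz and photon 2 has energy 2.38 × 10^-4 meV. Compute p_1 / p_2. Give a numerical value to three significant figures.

p_1 = 1.205 × 10^-28 kg·m/s (from frequency = 54.5 THz, via p = hf/c).
p_2 = 1.272 × 10^-34 kg·m/s (from energy = 2.38 × 10^-4 meV, via p = E/c).
Ratio = 1.205 × 10^-28 / 1.272 × 10^-34 = 9.47 × 10^5.

9.47 × 10^5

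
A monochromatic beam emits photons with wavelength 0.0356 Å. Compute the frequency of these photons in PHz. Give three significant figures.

Take c = 2.99792458e8 m/s.
First convert: λ = 0.0356 Å = 3.56e-12 m.
Since f = c/λ for a photon, f = 8.421e19 Hz.
Converting to PHz: f = 84210 PHz ≈ 8.42e4 PHz.

8.42e4 PHz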